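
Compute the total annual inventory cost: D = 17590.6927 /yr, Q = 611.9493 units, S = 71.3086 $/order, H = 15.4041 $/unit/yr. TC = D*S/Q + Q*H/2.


Ordering cost = D*S/Q = 2049.7902
Holding cost = Q*H/2 = 4713.2641
TC = 2049.7902 + 4713.2641 = 6763.0543

6763.0543 $/yr


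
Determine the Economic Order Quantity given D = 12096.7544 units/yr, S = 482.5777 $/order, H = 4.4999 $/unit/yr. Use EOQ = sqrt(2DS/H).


2*D*S = 2 * 12096.7544 * 482.5777 = 11675247.8316
2*D*S/H = 2594557.1750
EOQ = sqrt(2594557.1750) = 1610.7629

1610.7629 units


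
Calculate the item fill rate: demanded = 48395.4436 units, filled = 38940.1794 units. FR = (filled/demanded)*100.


FR = 38940.1794 / 48395.4436 * 100 = 80.4625

80.4625%


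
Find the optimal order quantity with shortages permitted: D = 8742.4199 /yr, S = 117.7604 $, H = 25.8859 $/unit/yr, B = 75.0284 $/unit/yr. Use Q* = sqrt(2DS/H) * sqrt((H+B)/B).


sqrt(2DS/H) = 282.0323
sqrt((H+B)/B) = 1.1597
Q* = 282.0323 * 1.1597 = 327.0863

327.0863 units


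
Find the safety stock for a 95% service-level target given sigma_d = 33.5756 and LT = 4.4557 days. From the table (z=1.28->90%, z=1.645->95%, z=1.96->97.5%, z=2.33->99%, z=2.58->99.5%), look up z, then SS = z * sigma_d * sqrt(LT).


From the table, SL = 95% corresponds to z = 1.645
sqrt(LT) = sqrt(4.4557) = 2.1109
SS = 1.645 * 33.5756 * 2.1109 = 116.5863

116.5863 units


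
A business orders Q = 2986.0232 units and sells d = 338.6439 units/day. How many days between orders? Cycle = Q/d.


Cycle = 2986.0232 / 338.6439 = 8.8176

8.8176 days


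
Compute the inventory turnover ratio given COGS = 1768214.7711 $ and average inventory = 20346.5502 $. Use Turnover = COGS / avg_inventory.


Turnover = 1768214.7711 / 20346.5502 = 86.9049

86.9049


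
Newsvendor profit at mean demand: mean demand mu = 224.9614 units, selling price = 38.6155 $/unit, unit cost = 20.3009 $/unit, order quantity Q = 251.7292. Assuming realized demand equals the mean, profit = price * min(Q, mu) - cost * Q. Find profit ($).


Sales at mu = min(251.7292, 224.9614) = 224.9614
Revenue = 38.6155 * 224.9614 = 8686.9969
Total cost = 20.3009 * 251.7292 = 5110.3293
Profit = 8686.9969 - 5110.3293 = 3576.6676

3576.6676 $


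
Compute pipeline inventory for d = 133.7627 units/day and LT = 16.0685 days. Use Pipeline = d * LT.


Pipeline = 133.7627 * 16.0685 = 2149.3659

2149.3659 units


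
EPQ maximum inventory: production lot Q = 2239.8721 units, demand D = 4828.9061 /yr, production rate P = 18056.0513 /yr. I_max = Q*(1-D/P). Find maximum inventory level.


D/P = 0.2674
1 - D/P = 0.7326
I_max = 2239.8721 * 0.7326 = 1640.8412

1640.8412 units


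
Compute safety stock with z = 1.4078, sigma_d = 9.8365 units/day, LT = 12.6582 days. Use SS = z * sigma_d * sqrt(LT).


sqrt(LT) = sqrt(12.6582) = 3.5578
SS = 1.4078 * 9.8365 * 3.5578 = 49.2683

49.2683 units


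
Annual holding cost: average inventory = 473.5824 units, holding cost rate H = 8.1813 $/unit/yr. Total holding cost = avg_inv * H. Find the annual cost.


Cost = 473.5824 * 8.1813 = 3874.5197

3874.5197 $/yr


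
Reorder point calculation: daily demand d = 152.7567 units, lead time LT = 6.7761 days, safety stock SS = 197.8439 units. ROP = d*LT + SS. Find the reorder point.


d*LT = 152.7567 * 6.7761 = 1035.0947
ROP = 1035.0947 + 197.8439 = 1232.9386

1232.9386 units


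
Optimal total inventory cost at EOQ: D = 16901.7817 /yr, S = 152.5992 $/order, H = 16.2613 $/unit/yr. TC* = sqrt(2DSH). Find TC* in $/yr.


2*D*S*H = 83882236.7779
TC* = sqrt(83882236.7779) = 9158.7246

9158.7246 $/yr


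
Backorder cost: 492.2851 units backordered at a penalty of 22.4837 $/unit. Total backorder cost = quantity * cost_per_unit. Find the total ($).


Total = 492.2851 * 22.4837 = 11068.3905

11068.3905 $


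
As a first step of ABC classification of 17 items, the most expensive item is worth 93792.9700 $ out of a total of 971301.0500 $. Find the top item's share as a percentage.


Top item = 93792.9700
Total = 971301.0500
Percentage = 93792.9700 / 971301.0500 * 100 = 9.6564

9.6564%


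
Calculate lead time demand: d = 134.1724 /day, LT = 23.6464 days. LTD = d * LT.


LTD = 134.1724 * 23.6464 = 3172.6942

3172.6942 units


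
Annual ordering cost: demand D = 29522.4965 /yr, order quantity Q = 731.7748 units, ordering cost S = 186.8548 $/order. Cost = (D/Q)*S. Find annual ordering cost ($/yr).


Number of orders = D/Q = 40.3437
Cost = 40.3437 * 186.8548 = 7538.4123

7538.4123 $/yr


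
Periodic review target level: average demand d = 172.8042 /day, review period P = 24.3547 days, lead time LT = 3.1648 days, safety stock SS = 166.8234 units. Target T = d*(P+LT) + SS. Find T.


P + LT = 27.5195
d*(P+LT) = 172.8042 * 27.5195 = 4755.4852
T = 4755.4852 + 166.8234 = 4922.3086

4922.3086 units


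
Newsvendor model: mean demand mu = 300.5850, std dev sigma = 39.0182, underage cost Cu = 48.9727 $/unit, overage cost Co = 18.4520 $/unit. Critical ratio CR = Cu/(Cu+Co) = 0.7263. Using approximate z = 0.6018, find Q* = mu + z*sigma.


CR = Cu/(Cu+Co) = 48.9727/(48.9727+18.4520) = 0.7263
z = 0.6018
Q* = 300.5850 + 0.6018 * 39.0182 = 324.0662

324.0662 units


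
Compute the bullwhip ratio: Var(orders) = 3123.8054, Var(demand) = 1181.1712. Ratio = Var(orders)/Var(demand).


BW = 3123.8054 / 1181.1712 = 2.6447

2.6447


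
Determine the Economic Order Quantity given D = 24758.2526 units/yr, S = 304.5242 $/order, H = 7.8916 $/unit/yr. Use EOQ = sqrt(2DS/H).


2*D*S = 2 * 24758.2526 * 304.5242 = 15078974.1328
2*D*S/H = 1910762.5998
EOQ = sqrt(1910762.5998) = 1382.3034

1382.3034 units


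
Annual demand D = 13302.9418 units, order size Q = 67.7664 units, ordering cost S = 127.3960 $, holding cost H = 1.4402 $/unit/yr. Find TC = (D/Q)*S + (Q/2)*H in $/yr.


Ordering cost = D*S/Q = 25008.5820
Holding cost = Q*H/2 = 48.7986
TC = 25008.5820 + 48.7986 = 25057.3806

25057.3806 $/yr


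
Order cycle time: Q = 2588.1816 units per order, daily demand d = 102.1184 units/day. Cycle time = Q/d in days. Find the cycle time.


Cycle = 2588.1816 / 102.1184 = 25.3449

25.3449 days


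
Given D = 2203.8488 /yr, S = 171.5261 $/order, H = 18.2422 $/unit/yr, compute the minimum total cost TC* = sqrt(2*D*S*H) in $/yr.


2*D*S*H = 13791744.9480
TC* = sqrt(13791744.9480) = 3713.7239

3713.7239 $/yr


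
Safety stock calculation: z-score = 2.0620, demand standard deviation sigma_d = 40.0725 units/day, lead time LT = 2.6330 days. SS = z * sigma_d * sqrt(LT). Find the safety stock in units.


sqrt(LT) = sqrt(2.6330) = 1.6227
SS = 2.0620 * 40.0725 * 1.6227 = 134.0789

134.0789 units


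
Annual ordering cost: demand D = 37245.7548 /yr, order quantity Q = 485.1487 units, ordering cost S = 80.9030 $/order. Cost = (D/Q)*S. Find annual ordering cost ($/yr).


Number of orders = D/Q = 76.7718
Cost = 76.7718 * 80.9030 = 6211.0716

6211.0716 $/yr


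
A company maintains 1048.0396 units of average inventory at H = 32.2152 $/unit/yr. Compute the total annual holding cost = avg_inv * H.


Cost = 1048.0396 * 32.2152 = 33762.8053

33762.8053 $/yr


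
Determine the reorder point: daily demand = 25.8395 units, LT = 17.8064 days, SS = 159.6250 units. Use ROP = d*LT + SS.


d*LT = 25.8395 * 17.8064 = 460.1085
ROP = 460.1085 + 159.6250 = 619.7335

619.7335 units


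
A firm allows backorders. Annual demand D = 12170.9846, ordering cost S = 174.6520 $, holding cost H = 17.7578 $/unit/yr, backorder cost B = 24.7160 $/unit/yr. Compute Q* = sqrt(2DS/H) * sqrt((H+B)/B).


sqrt(2DS/H) = 489.2942
sqrt((H+B)/B) = 1.3109
Q* = 489.2942 * 1.3109 = 641.4186

641.4186 units


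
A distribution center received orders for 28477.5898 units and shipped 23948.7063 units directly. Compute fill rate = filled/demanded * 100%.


FR = 23948.7063 / 28477.5898 * 100 = 84.0967

84.0967%


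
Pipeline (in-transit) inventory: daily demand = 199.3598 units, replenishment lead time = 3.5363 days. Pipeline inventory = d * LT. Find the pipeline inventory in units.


Pipeline = 199.3598 * 3.5363 = 704.9961

704.9961 units


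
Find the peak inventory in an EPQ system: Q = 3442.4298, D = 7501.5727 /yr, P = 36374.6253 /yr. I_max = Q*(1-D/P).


D/P = 0.2062
1 - D/P = 0.7938
I_max = 3442.4298 * 0.7938 = 2732.4943

2732.4943 units


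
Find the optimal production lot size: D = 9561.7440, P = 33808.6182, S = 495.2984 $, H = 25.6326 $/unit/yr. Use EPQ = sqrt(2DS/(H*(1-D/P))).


1 - D/P = 1 - 0.2828 = 0.7172
H*(1-D/P) = 18.3832
2DS = 9471833.0088
EPQ = sqrt(515244.1079) = 717.8051

717.8051 units


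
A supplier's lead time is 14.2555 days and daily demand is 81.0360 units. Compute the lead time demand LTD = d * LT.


LTD = 81.0360 * 14.2555 = 1155.2087

1155.2087 units


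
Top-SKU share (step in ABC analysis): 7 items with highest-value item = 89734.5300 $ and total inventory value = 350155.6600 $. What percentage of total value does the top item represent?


Top item = 89734.5300
Total = 350155.6600
Percentage = 89734.5300 / 350155.6600 * 100 = 25.6270

25.6270%


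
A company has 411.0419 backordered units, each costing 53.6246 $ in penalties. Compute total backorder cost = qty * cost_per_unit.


Total = 411.0419 * 53.6246 = 22041.9575

22041.9575 $


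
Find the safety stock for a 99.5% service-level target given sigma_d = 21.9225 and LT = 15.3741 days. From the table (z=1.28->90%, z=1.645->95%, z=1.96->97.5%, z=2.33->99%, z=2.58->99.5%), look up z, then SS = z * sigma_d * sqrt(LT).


From the table, SL = 99.5% corresponds to z = 2.58
sqrt(LT) = sqrt(15.3741) = 3.9210
SS = 2.58 * 21.9225 * 3.9210 = 221.7709

221.7709 units


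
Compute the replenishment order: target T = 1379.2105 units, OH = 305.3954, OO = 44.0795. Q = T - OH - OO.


Inventory position = OH + OO = 305.3954 + 44.0795 = 349.4749
Q = 1379.2105 - 349.4749 = 1029.7356

1029.7356 units


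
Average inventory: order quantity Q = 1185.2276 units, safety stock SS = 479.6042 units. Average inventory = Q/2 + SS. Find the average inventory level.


Q/2 = 592.6138
Avg = 592.6138 + 479.6042 = 1072.2180

1072.2180 units


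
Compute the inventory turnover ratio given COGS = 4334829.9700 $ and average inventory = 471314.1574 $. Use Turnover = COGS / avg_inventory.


Turnover = 4334829.9700 / 471314.1574 = 9.1973

9.1973


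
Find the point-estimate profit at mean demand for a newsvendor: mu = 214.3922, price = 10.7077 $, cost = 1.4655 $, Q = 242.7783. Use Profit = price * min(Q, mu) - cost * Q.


Sales at mu = min(242.7783, 214.3922) = 214.3922
Revenue = 10.7077 * 214.3922 = 2295.6474
Total cost = 1.4655 * 242.7783 = 355.7916
Profit = 2295.6474 - 355.7916 = 1939.8558

1939.8558 $


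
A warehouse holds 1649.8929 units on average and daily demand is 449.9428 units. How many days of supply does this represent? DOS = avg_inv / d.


DOS = 1649.8929 / 449.9428 = 3.6669

3.6669 days


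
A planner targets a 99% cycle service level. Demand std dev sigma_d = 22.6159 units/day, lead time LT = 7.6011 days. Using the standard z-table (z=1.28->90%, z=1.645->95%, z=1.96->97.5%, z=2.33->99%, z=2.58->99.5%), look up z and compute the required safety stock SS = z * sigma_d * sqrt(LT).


From the table, SL = 99% corresponds to z = 2.33
sqrt(LT) = sqrt(7.6011) = 2.7570
SS = 2.33 * 22.6159 * 2.7570 = 145.2807

145.2807 units


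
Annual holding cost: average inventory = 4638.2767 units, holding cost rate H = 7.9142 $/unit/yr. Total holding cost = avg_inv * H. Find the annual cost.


Cost = 4638.2767 * 7.9142 = 36708.2495

36708.2495 $/yr


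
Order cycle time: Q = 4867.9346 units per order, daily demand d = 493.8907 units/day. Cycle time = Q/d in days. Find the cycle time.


Cycle = 4867.9346 / 493.8907 = 9.8563

9.8563 days


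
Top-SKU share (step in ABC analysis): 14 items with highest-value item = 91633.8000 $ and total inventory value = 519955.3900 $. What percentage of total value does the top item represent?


Top item = 91633.8000
Total = 519955.3900
Percentage = 91633.8000 / 519955.3900 * 100 = 17.6234

17.6234%


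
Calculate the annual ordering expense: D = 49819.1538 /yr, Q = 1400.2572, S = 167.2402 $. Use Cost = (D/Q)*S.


Number of orders = D/Q = 35.5786
Cost = 35.5786 * 167.2402 = 5950.1678

5950.1678 $/yr


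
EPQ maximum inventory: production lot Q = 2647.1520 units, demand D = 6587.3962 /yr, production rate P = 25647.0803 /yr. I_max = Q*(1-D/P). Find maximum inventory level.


D/P = 0.2568
1 - D/P = 0.7432
I_max = 2647.1520 * 0.7432 = 1967.2368

1967.2368 units


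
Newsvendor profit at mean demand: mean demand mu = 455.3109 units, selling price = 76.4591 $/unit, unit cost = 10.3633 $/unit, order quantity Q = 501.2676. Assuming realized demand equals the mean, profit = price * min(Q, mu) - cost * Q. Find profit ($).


Sales at mu = min(501.2676, 455.3109) = 455.3109
Revenue = 76.4591 * 455.3109 = 34812.6616
Total cost = 10.3633 * 501.2676 = 5194.7865
Profit = 34812.6616 - 5194.7865 = 29617.8751

29617.8751 $


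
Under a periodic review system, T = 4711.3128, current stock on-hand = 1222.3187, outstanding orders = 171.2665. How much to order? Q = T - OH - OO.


Inventory position = OH + OO = 1222.3187 + 171.2665 = 1393.5852
Q = 4711.3128 - 1393.5852 = 3317.7276

3317.7276 units


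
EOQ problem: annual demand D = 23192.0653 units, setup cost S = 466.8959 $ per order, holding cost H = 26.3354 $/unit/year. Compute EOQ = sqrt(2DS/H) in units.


2*D*S = 2 * 23192.0653 * 466.8959 = 21656560.4022
2*D*S/H = 822336.4901
EOQ = sqrt(822336.4901) = 906.8277

906.8277 units


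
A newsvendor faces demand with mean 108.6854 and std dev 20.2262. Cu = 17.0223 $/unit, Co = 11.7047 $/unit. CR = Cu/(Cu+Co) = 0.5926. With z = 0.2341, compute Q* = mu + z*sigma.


CR = Cu/(Cu+Co) = 17.0223/(17.0223+11.7047) = 0.5926
z = 0.2341
Q* = 108.6854 + 0.2341 * 20.2262 = 113.4204

113.4204 units


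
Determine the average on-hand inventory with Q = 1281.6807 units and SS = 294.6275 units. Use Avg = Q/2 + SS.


Q/2 = 640.8403
Avg = 640.8403 + 294.6275 = 935.4678

935.4678 units


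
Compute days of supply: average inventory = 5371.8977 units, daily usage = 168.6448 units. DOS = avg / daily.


DOS = 5371.8977 / 168.6448 = 31.8533

31.8533 days


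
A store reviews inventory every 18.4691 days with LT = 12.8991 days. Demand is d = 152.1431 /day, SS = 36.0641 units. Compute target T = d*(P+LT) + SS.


P + LT = 31.3682
d*(P+LT) = 152.1431 * 31.3682 = 4772.4552
T = 4772.4552 + 36.0641 = 4808.5193

4808.5193 units


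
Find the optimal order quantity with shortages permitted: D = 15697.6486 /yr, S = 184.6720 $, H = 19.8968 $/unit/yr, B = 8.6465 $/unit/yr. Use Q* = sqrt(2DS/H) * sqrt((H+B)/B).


sqrt(2DS/H) = 539.8104
sqrt((H+B)/B) = 1.8169
Q* = 539.8104 * 1.8169 = 980.7834

980.7834 units


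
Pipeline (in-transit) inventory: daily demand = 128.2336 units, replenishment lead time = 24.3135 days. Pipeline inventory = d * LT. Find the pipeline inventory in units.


Pipeline = 128.2336 * 24.3135 = 3117.8076

3117.8076 units


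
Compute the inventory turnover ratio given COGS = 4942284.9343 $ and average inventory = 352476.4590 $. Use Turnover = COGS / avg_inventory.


Turnover = 4942284.9343 / 352476.4590 = 14.0216

14.0216


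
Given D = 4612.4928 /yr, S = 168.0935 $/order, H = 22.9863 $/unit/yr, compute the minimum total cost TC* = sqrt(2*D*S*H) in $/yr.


2*D*S*H = 35643938.6463
TC* = sqrt(35643938.6463) = 5970.2545

5970.2545 $/yr


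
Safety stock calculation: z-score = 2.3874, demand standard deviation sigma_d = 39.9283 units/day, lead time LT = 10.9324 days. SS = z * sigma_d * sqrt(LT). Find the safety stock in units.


sqrt(LT) = sqrt(10.9324) = 3.3064
SS = 2.3874 * 39.9283 * 3.3064 = 315.1837

315.1837 units


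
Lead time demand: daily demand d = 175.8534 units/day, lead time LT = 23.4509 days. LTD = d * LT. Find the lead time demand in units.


LTD = 175.8534 * 23.4509 = 4123.9205

4123.9205 units


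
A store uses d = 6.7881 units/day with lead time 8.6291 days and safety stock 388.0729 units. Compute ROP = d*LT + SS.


d*LT = 6.7881 * 8.6291 = 58.5752
ROP = 58.5752 + 388.0729 = 446.6481

446.6481 units


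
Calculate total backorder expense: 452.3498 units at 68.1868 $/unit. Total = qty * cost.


Total = 452.3498 * 68.1868 = 30844.2853

30844.2853 $


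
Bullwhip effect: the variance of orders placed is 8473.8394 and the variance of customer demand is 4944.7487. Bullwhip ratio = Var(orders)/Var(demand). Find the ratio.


BW = 8473.8394 / 4944.7487 = 1.7137

1.7137


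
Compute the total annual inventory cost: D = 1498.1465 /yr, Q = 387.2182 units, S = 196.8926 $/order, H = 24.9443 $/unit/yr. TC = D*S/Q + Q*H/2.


Ordering cost = D*S/Q = 761.7771
Holding cost = Q*H/2 = 4829.4435
TC = 761.7771 + 4829.4435 = 5591.2206

5591.2206 $/yr


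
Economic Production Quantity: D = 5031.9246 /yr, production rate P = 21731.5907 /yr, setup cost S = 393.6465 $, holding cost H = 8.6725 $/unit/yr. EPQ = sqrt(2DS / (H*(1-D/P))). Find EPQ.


1 - D/P = 1 - 0.2315 = 0.7685
H*(1-D/P) = 6.6644
2DS = 3961599.0141
EPQ = sqrt(594442.6142) = 771.0010

771.0010 units


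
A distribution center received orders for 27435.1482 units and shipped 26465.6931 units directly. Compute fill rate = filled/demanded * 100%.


FR = 26465.6931 / 27435.1482 * 100 = 96.4664

96.4664%


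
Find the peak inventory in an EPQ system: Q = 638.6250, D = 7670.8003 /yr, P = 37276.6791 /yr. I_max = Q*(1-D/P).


D/P = 0.2058
1 - D/P = 0.7942
I_max = 638.6250 * 0.7942 = 507.2087

507.2087 units


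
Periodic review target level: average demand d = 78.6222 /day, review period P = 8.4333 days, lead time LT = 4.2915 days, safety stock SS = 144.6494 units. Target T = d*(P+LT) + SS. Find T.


P + LT = 12.7248
d*(P+LT) = 78.6222 * 12.7248 = 1000.4518
T = 1000.4518 + 144.6494 = 1145.1012

1145.1012 units


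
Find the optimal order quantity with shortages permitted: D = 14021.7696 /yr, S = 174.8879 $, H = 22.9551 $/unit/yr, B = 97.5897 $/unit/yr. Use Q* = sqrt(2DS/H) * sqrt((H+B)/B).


sqrt(2DS/H) = 462.2285
sqrt((H+B)/B) = 1.1114
Q* = 462.2285 * 1.1114 = 513.7229

513.7229 units


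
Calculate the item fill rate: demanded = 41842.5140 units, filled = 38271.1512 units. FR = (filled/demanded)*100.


FR = 38271.1512 / 41842.5140 * 100 = 91.4648

91.4648%


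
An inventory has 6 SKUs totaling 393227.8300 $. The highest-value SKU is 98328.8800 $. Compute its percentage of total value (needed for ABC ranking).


Top item = 98328.8800
Total = 393227.8300
Percentage = 98328.8800 / 393227.8300 * 100 = 25.0056

25.0056%


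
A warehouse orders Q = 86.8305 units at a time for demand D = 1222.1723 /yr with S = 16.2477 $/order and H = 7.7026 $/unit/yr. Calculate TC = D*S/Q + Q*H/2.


Ordering cost = D*S/Q = 228.6926
Holding cost = Q*H/2 = 334.4103
TC = 228.6926 + 334.4103 = 563.1029

563.1029 $/yr


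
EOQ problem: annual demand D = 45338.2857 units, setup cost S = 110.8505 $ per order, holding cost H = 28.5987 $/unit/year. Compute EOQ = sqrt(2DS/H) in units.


2*D*S = 2 * 45338.2857 * 110.8505 = 10051543.2780
2*D*S/H = 351468.5380
EOQ = sqrt(351468.5380) = 592.8478

592.8478 units


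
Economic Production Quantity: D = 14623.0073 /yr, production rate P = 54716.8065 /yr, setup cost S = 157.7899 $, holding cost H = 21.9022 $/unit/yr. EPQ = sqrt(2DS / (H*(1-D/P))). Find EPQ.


1 - D/P = 1 - 0.2672 = 0.7328
H*(1-D/P) = 16.0489
2DS = 4614725.7191
EPQ = sqrt(287542.2616) = 536.2297

536.2297 units


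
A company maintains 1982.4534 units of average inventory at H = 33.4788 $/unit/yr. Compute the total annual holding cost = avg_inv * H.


Cost = 1982.4534 * 33.4788 = 66370.1609

66370.1609 $/yr


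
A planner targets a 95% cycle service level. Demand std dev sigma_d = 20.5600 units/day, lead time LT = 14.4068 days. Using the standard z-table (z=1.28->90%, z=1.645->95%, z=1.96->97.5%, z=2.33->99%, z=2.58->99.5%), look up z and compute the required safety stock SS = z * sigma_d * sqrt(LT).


From the table, SL = 95% corresponds to z = 1.645
sqrt(LT) = sqrt(14.4068) = 3.7956
SS = 1.645 * 20.5600 * 3.7956 = 128.3727

128.3727 units


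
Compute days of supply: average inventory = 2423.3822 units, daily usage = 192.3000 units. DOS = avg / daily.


DOS = 2423.3822 / 192.3000 = 12.6021

12.6021 days


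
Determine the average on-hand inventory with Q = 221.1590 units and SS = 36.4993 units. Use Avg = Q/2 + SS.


Q/2 = 110.5795
Avg = 110.5795 + 36.4993 = 147.0788

147.0788 units


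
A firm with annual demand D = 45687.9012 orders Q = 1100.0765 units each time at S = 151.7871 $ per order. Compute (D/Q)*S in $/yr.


Number of orders = D/Q = 41.5316
Cost = 41.5316 * 151.7871 = 6303.9562

6303.9562 $/yr


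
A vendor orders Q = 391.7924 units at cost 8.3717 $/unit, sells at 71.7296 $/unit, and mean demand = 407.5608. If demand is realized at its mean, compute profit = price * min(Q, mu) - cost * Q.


Sales at mu = min(391.7924, 407.5608) = 391.7924
Revenue = 71.7296 * 391.7924 = 28103.1121
Total cost = 8.3717 * 391.7924 = 3279.9684
Profit = 28103.1121 - 3279.9684 = 24823.1437

24823.1437 $


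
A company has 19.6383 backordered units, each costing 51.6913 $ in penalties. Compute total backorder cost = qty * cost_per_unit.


Total = 19.6383 * 51.6913 = 1015.1293

1015.1293 $


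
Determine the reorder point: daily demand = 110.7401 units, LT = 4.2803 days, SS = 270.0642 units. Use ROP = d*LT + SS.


d*LT = 110.7401 * 4.2803 = 474.0009
ROP = 474.0009 + 270.0642 = 744.0651

744.0651 units


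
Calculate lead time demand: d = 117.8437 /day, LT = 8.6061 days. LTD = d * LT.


LTD = 117.8437 * 8.6061 = 1014.1747

1014.1747 units


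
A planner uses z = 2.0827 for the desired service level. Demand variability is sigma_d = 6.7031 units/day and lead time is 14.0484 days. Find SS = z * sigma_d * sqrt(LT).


sqrt(LT) = sqrt(14.0484) = 3.7481
SS = 2.0827 * 6.7031 * 3.7481 = 52.3258

52.3258 units


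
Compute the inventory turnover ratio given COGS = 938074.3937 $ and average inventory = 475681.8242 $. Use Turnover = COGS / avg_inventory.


Turnover = 938074.3937 / 475681.8242 = 1.9721

1.9721


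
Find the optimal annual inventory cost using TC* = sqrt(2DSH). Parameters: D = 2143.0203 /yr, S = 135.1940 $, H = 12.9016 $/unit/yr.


2*D*S*H = 7475793.0653
TC* = sqrt(7475793.0653) = 2734.1897

2734.1897 $/yr


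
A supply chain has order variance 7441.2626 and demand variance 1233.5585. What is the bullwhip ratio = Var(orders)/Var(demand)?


BW = 7441.2626 / 1233.5585 = 6.0324

6.0324


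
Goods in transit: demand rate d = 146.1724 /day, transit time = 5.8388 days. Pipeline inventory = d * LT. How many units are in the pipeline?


Pipeline = 146.1724 * 5.8388 = 853.4714

853.4714 units


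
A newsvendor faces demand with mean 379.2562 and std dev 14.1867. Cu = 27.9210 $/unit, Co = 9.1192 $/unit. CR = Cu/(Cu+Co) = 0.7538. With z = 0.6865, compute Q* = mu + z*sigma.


CR = Cu/(Cu+Co) = 27.9210/(27.9210+9.1192) = 0.7538
z = 0.6865
Q* = 379.2562 + 0.6865 * 14.1867 = 388.9954

388.9954 units


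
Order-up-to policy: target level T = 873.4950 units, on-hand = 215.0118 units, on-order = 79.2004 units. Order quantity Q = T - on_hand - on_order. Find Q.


Inventory position = OH + OO = 215.0118 + 79.2004 = 294.2122
Q = 873.4950 - 294.2122 = 579.2828

579.2828 units


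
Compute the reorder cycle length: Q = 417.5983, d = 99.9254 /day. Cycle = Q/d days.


Cycle = 417.5983 / 99.9254 = 4.1791

4.1791 days


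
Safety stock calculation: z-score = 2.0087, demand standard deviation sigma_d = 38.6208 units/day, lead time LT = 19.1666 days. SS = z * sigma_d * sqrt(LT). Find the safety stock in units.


sqrt(LT) = sqrt(19.1666) = 4.3780
SS = 2.0087 * 38.6208 * 4.3780 = 339.6322

339.6322 units


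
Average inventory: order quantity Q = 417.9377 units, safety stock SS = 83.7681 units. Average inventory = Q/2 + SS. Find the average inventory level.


Q/2 = 208.9689
Avg = 208.9689 + 83.7681 = 292.7369

292.7369 units


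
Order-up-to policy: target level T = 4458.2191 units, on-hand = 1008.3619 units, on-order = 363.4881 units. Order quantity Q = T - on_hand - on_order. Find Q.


Inventory position = OH + OO = 1008.3619 + 363.4881 = 1371.8500
Q = 4458.2191 - 1371.8500 = 3086.3691

3086.3691 units


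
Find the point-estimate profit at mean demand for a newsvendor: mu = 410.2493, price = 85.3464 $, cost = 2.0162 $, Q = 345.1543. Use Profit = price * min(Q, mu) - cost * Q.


Sales at mu = min(345.1543, 410.2493) = 345.1543
Revenue = 85.3464 * 345.1543 = 29457.6769
Total cost = 2.0162 * 345.1543 = 695.9001
Profit = 29457.6769 - 695.9001 = 28761.7768

28761.7768 $


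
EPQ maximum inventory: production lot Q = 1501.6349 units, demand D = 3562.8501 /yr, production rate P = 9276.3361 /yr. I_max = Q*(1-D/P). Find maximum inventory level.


D/P = 0.3841
1 - D/P = 0.6159
I_max = 1501.6349 * 0.6159 = 924.8878

924.8878 units


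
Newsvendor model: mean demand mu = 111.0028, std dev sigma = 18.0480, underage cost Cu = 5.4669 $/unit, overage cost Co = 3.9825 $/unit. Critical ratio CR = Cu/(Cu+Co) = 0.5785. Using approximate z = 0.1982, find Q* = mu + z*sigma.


CR = Cu/(Cu+Co) = 5.4669/(5.4669+3.9825) = 0.5785
z = 0.1982
Q* = 111.0028 + 0.1982 * 18.0480 = 114.5799

114.5799 units


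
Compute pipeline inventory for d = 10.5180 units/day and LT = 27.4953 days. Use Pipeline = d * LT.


Pipeline = 10.5180 * 27.4953 = 289.1956

289.1956 units


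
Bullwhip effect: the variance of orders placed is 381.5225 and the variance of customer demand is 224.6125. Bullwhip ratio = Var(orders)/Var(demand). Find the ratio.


BW = 381.5225 / 224.6125 = 1.6986

1.6986


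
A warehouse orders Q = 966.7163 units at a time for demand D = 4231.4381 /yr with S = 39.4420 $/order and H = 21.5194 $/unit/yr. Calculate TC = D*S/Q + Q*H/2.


Ordering cost = D*S/Q = 172.6426
Holding cost = Q*H/2 = 10401.5774
TC = 172.6426 + 10401.5774 = 10574.2199

10574.2199 $/yr


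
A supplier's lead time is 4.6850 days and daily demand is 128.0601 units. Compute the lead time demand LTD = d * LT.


LTD = 128.0601 * 4.6850 = 599.9616

599.9616 units


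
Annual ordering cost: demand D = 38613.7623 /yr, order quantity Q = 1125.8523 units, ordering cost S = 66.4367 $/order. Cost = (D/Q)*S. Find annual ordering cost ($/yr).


Number of orders = D/Q = 34.2974
Cost = 34.2974 * 66.4367 = 2278.6035

2278.6035 $/yr


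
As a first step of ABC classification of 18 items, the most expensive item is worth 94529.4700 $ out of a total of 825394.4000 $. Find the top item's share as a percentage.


Top item = 94529.4700
Total = 825394.4000
Percentage = 94529.4700 / 825394.4000 * 100 = 11.4526

11.4526%


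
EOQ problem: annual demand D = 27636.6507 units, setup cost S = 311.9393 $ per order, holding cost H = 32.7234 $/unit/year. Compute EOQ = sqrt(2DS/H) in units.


2*D*S = 2 * 27636.6507 * 311.9393 = 17241914.9474
2*D*S/H = 526898.6397
EOQ = sqrt(526898.6397) = 725.8778

725.8778 units


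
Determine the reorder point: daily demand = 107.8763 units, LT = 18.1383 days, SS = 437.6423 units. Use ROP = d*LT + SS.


d*LT = 107.8763 * 18.1383 = 1956.6927
ROP = 1956.6927 + 437.6423 = 2394.3350

2394.3350 units


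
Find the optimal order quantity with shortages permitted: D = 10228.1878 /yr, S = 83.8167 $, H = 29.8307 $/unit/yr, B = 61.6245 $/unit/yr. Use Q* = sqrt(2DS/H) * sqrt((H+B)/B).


sqrt(2DS/H) = 239.7441
sqrt((H+B)/B) = 1.2182
Q* = 239.7441 * 1.2182 = 292.0622

292.0622 units


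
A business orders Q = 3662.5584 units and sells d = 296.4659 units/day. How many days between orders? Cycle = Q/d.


Cycle = 3662.5584 / 296.4659 = 12.3541

12.3541 days


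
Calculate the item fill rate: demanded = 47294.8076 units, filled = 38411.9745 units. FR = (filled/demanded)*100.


FR = 38411.9745 / 47294.8076 * 100 = 81.2182

81.2182%


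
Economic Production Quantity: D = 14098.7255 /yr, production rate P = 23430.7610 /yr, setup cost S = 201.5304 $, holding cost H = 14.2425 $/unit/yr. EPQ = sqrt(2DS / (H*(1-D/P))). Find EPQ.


1 - D/P = 1 - 0.6017 = 0.3983
H*(1-D/P) = 5.6725
2DS = 5682643.5790
EPQ = sqrt(1001784.2543) = 1000.8917

1000.8917 units


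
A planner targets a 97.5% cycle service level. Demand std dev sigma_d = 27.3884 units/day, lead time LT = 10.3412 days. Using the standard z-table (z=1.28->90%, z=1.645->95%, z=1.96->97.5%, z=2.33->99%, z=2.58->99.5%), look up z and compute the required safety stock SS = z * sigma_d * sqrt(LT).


From the table, SL = 97.5% corresponds to z = 1.96
sqrt(LT) = sqrt(10.3412) = 3.2158
SS = 1.96 * 27.3884 * 3.2158 = 172.6268

172.6268 units


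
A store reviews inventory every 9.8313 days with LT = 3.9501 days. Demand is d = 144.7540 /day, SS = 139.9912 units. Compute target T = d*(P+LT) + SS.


P + LT = 13.7814
d*(P+LT) = 144.7540 * 13.7814 = 1994.9128
T = 1994.9128 + 139.9912 = 2134.9040

2134.9040 units


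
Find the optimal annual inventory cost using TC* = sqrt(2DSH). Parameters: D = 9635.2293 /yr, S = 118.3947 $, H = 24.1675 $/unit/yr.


2*D*S*H = 55138638.5830
TC* = sqrt(55138638.5830) = 7425.5396

7425.5396 $/yr


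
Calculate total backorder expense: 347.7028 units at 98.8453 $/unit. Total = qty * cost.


Total = 347.7028 * 98.8453 = 34368.7876

34368.7876 $


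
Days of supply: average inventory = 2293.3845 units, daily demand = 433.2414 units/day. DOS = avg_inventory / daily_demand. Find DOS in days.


DOS = 2293.3845 / 433.2414 = 5.2935

5.2935 days


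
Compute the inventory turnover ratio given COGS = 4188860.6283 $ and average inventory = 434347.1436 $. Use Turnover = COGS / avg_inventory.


Turnover = 4188860.6283 / 434347.1436 = 9.6440

9.6440


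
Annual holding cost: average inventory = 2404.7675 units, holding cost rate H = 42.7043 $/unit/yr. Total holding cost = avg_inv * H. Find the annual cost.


Cost = 2404.7675 * 42.7043 = 102693.9128

102693.9128 $/yr


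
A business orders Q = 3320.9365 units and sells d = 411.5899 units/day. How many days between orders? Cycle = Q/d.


Cycle = 3320.9365 / 411.5899 = 8.0686

8.0686 days


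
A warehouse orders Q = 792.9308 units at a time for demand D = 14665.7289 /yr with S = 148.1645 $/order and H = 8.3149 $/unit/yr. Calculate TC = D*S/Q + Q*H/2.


Ordering cost = D*S/Q = 2740.3910
Holding cost = Q*H/2 = 3296.5702
TC = 2740.3910 + 3296.5702 = 6036.9611

6036.9611 $/yr


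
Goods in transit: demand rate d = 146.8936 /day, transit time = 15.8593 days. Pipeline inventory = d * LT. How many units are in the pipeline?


Pipeline = 146.8936 * 15.8593 = 2329.6297

2329.6297 units


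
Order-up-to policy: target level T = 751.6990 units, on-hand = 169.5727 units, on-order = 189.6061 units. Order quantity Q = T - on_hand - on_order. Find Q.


Inventory position = OH + OO = 169.5727 + 189.6061 = 359.1788
Q = 751.6990 - 359.1788 = 392.5202

392.5202 units


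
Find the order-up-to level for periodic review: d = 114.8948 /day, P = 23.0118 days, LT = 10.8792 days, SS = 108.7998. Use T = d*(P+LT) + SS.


P + LT = 33.8910
d*(P+LT) = 114.8948 * 33.8910 = 3893.8997
T = 3893.8997 + 108.7998 = 4002.6995

4002.6995 units


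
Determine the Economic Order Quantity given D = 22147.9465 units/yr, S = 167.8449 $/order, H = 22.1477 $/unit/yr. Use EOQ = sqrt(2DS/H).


2*D*S = 2 * 22147.9465 * 167.8449 = 7434839.7310
2*D*S/H = 335693.5362
EOQ = sqrt(335693.5362) = 579.3907

579.3907 units


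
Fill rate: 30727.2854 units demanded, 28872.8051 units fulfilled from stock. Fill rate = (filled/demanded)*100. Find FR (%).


FR = 28872.8051 / 30727.2854 * 100 = 93.9647

93.9647%


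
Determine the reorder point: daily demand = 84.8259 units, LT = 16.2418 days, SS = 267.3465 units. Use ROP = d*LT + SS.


d*LT = 84.8259 * 16.2418 = 1377.7253
ROP = 1377.7253 + 267.3465 = 1645.0718

1645.0718 units


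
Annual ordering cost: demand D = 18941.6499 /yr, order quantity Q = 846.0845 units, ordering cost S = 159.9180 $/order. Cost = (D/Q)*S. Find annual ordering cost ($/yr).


Number of orders = D/Q = 22.3874
Cost = 22.3874 * 159.9180 = 3580.1516

3580.1516 $/yr


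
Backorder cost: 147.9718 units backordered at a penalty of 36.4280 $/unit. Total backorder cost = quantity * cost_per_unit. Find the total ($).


Total = 147.9718 * 36.4280 = 5390.3167

5390.3167 $


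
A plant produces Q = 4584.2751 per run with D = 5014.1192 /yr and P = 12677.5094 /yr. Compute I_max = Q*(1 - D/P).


D/P = 0.3955
1 - D/P = 0.6045
I_max = 4584.2751 * 0.6045 = 2771.1349

2771.1349 units


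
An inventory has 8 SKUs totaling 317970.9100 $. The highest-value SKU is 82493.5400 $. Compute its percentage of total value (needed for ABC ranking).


Top item = 82493.5400
Total = 317970.9100
Percentage = 82493.5400 / 317970.9100 * 100 = 25.9437

25.9437%


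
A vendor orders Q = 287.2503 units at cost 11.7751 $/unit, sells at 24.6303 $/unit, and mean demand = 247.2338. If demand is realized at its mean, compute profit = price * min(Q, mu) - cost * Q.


Sales at mu = min(287.2503, 247.2338) = 247.2338
Revenue = 24.6303 * 247.2338 = 6089.4427
Total cost = 11.7751 * 287.2503 = 3382.4010
Profit = 6089.4427 - 3382.4010 = 2707.0417

2707.0417 $


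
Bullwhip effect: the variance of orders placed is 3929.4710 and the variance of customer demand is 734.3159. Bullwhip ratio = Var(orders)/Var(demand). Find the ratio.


BW = 3929.4710 / 734.3159 = 5.3512

5.3512


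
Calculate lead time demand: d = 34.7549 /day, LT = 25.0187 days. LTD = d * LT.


LTD = 34.7549 * 25.0187 = 869.5224

869.5224 units


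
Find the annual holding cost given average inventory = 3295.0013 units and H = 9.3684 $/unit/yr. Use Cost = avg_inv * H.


Cost = 3295.0013 * 9.3684 = 30868.8902

30868.8902 $/yr


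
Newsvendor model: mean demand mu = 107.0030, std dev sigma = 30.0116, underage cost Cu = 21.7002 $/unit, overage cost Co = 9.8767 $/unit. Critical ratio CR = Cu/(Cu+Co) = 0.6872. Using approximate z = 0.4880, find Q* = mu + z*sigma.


CR = Cu/(Cu+Co) = 21.7002/(21.7002+9.8767) = 0.6872
z = 0.4880
Q* = 107.0030 + 0.4880 * 30.0116 = 121.6487

121.6487 units


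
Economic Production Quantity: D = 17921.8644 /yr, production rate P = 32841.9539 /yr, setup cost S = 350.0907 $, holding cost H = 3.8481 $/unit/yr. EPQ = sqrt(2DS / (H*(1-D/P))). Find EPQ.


1 - D/P = 1 - 0.5457 = 0.4543
H*(1-D/P) = 1.7482
2DS = 12548556.1062
EPQ = sqrt(7178024.9932) = 2679.1836

2679.1836 units


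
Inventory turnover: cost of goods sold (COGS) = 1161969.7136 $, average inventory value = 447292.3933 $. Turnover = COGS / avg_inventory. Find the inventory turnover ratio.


Turnover = 1161969.7136 / 447292.3933 = 2.5978

2.5978


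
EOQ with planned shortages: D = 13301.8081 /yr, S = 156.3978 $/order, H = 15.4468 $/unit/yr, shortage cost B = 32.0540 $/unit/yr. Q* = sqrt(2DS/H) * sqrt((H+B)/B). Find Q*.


sqrt(2DS/H) = 518.9988
sqrt((H+B)/B) = 1.2173
Q* = 518.9988 * 1.2173 = 631.7944

631.7944 units


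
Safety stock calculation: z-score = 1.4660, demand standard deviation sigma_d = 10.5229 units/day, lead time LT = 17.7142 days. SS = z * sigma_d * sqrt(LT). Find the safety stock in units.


sqrt(LT) = sqrt(17.7142) = 4.2088
SS = 1.4660 * 10.5229 * 4.2088 = 64.9277

64.9277 units


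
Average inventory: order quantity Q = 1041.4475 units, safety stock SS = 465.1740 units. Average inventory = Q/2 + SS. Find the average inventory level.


Q/2 = 520.7237
Avg = 520.7237 + 465.1740 = 985.8977

985.8977 units


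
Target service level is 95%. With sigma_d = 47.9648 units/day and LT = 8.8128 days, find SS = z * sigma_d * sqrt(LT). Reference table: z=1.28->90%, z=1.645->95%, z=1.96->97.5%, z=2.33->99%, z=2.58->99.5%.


From the table, SL = 95% corresponds to z = 1.645
sqrt(LT) = sqrt(8.8128) = 2.9686
SS = 1.645 * 47.9648 * 2.9686 = 234.2316

234.2316 units


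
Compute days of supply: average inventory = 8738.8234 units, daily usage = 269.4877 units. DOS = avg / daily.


DOS = 8738.8234 / 269.4877 = 32.4275

32.4275 days


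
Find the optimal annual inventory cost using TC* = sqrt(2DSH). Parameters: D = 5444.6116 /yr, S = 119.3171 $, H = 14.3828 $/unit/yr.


2*D*S*H = 18687148.2289
TC* = sqrt(18687148.2289) = 4322.8634

4322.8634 $/yr


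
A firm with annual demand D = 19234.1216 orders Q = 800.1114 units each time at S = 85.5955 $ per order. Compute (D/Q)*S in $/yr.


Number of orders = D/Q = 24.0393
Cost = 24.0393 * 85.5955 = 2057.6563

2057.6563 $/yr


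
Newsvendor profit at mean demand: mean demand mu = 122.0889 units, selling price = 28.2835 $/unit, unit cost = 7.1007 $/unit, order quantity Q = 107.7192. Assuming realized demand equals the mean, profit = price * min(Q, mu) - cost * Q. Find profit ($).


Sales at mu = min(107.7192, 122.0889) = 107.7192
Revenue = 28.2835 * 107.7192 = 3046.6760
Total cost = 7.1007 * 107.7192 = 764.8817
Profit = 3046.6760 - 764.8817 = 2281.7943

2281.7943 $


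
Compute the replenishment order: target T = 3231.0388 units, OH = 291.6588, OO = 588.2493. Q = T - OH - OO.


Inventory position = OH + OO = 291.6588 + 588.2493 = 879.9081
Q = 3231.0388 - 879.9081 = 2351.1307

2351.1307 units


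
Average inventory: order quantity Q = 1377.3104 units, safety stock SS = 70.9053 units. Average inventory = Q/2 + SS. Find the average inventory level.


Q/2 = 688.6552
Avg = 688.6552 + 70.9053 = 759.5605

759.5605 units


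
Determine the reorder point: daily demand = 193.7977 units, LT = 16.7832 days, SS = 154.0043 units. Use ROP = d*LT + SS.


d*LT = 193.7977 * 16.7832 = 3252.5456
ROP = 3252.5456 + 154.0043 = 3406.5499

3406.5499 units


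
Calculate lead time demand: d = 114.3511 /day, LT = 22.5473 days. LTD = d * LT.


LTD = 114.3511 * 22.5473 = 2578.3086

2578.3086 units


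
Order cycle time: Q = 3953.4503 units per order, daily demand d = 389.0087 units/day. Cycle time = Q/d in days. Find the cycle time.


Cycle = 3953.4503 / 389.0087 = 10.1629

10.1629 days


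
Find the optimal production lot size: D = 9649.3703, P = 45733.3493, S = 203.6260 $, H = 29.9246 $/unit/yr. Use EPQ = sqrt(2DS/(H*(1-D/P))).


1 - D/P = 1 - 0.2110 = 0.7890
H*(1-D/P) = 23.6107
2DS = 3929725.3534
EPQ = sqrt(166437.9783) = 407.9681

407.9681 units


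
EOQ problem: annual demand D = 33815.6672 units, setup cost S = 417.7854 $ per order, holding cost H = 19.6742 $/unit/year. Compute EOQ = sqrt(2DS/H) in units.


2*D*S = 2 * 33815.6672 * 417.7854 = 28255384.0948
2*D*S/H = 1436164.3215
EOQ = sqrt(1436164.3215) = 1198.4007

1198.4007 units


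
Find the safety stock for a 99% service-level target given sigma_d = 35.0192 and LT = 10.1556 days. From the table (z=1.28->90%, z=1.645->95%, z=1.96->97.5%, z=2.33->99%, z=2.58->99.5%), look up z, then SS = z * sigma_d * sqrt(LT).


From the table, SL = 99% corresponds to z = 2.33
sqrt(LT) = sqrt(10.1556) = 3.1868
SS = 2.33 * 35.0192 * 3.1868 = 260.0249

260.0249 units


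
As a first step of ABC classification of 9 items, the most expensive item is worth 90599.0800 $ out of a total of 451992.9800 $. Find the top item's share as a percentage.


Top item = 90599.0800
Total = 451992.9800
Percentage = 90599.0800 / 451992.9800 * 100 = 20.0444

20.0444%


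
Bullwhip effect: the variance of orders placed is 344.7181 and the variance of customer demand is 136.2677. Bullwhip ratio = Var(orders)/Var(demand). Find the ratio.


BW = 344.7181 / 136.2677 = 2.5297

2.5297


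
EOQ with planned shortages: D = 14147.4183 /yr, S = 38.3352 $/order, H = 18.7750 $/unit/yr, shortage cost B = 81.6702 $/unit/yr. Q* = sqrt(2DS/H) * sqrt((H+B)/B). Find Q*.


sqrt(2DS/H) = 240.3602
sqrt((H+B)/B) = 1.1090
Q* = 240.3602 * 1.1090 = 266.5602

266.5602 units
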